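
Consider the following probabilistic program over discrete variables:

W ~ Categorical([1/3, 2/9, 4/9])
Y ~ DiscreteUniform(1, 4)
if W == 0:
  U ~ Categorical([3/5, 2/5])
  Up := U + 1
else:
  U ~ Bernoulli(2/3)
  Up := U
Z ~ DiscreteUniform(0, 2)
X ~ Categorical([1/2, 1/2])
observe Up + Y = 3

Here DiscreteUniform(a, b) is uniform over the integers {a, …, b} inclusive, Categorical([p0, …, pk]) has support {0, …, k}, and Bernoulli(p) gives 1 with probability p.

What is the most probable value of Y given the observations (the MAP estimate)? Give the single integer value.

argmax_v P(Y = v | obs) = 2

Enumerate traces; 36 have nonzero weight after conditioning:
  (W=0, Y=1, U=1, Z=0, X=0) weight 1/180
  (W=0, Y=1, U=1, Z=0, X=1) weight 1/180
  (W=0, Y=1, U=1, Z=1, X=0) weight 1/180
  (W=0, Y=1, U=1, Z=1, X=1) weight 1/180
  (W=0, Y=1, U=1, Z=2, X=0) weight 1/180
  (W=0, Y=1, U=1, Z=2, X=1) weight 1/180
  (W=0, Y=2, U=0, Z=0, X=0) weight 1/120
  (W=0, Y=2, U=0, Z=0, X=1) weight 1/120
  (W=1, Y=3, U=0, Z=0, X=0) weight 1/324
  … 27 more
Group by Y:
  weight(Y=1) = 1/30
  weight(Y=2) = 29/180
  weight(Y=3) = 1/18
Total weight = 1/30 + 29/180 + 1/18 = 1/4
P(Y=1 | obs) = 1/30 / 1/4 = 2/15
P(Y=2 | obs) = 29/180 / 1/4 = 29/45
P(Y=3 | obs) = 1/18 / 1/4 = 2/9
argmax = 2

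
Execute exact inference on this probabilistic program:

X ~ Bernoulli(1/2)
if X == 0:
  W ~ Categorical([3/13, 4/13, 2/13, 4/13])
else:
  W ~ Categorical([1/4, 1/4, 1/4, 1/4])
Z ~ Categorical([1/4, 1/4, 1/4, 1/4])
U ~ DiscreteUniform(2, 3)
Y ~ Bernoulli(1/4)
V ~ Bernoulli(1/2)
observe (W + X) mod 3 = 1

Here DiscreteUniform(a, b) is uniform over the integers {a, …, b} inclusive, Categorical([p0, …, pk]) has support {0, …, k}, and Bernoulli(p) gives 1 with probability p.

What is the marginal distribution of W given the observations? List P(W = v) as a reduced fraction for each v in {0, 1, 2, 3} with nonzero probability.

P(W=0) = 13/42, P(W=1) = 8/21, P(W=3) = 13/42

Enumerate traces; 96 have nonzero weight after conditioning:
  (X=0, W=1, Z=0, U=2, Y=0, V=0) weight 3/416
  (X=0, W=1, Z=0, U=2, Y=0, V=1) weight 3/416
  (X=0, W=1, Z=0, U=2, Y=1, V=0) weight 1/416
  (X=0, W=1, Z=0, U=2, Y=1, V=1) weight 1/416
  (X=0, W=1, Z=0, U=3, Y=0, V=0) weight 3/416
  (X=0, W=1, Z=0, U=3, Y=0, V=1) weight 3/416
  (X=0, W=1, Z=0, U=3, Y=1, V=0) weight 1/416
  (X=0, W=1, Z=0, U=3, Y=1, V=1) weight 1/416
  (X=1, W=0, Z=0, U=2, Y=0, V=0) weight 3/512
  (X=1, W=3, Z=0, U=2, Y=0, V=0) weight 3/512
  … 86 more
Group by W:
  weight(W=0) = 1/8
  weight(W=1) = 2/13
  weight(W=3) = 1/8
Total weight = 1/8 + 2/13 + 1/8 = 21/52
P(W=0 | obs) = 1/8 / 21/52 = 13/42
P(W=1 | obs) = 2/13 / 21/52 = 8/21
P(W=3 | obs) = 1/8 / 21/52 = 13/42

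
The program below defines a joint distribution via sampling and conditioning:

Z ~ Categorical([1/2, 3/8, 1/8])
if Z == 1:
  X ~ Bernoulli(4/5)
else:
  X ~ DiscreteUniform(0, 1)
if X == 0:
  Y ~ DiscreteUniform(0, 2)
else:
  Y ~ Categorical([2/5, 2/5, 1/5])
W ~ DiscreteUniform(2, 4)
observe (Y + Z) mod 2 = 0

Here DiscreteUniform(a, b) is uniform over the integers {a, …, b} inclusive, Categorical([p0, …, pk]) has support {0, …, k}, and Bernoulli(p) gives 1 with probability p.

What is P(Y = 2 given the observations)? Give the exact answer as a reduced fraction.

P(Y = 2 | obs) = 200/649

Enumerate traces; 30 have nonzero weight after conditioning:
  (Z=0, X=0, Y=0, W=2) weight 1/36
  (Z=0, X=0, Y=0, W=3) weight 1/36
  (Z=0, X=0, Y=0, W=4) weight 1/36
  (Z=0, X=0, Y=2, W=2) weight 1/36
  (Z=0, X=0, Y=2, W=3) weight 1/36
  (Z=0, X=0, Y=2, W=4) weight 1/36
  (Z=0, X=1, Y=0, W=2) weight 1/30
  (Z=0, X=1, Y=0, W=3) weight 1/30
  (Z=1, X=0, Y=1, W=2) weight 1/120
  … 21 more
Group by Y:
  weight(Y=0) = 11/48
  weight(Y=1) = 29/200
  weight(Y=2) = 1/6
Total weight = 11/48 + 29/200 + 1/6 = 649/1200
P(Y=0 | obs) = 11/48 / 649/1200 = 25/59
P(Y=1 | obs) = 29/200 / 649/1200 = 174/649
P(Y=2 | obs) = 1/6 / 649/1200 = 200/649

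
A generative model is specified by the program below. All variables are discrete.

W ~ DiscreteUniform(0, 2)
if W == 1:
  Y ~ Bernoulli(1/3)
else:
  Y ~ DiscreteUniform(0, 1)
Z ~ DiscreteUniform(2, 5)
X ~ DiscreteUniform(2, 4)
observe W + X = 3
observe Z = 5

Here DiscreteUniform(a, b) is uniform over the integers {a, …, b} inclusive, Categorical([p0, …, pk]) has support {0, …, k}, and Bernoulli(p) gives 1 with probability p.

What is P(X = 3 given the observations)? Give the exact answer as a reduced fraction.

P(X = 3 | obs) = 1/2

Enumerate traces; 4 have nonzero weight after conditioning:
  (W=0, Y=0, Z=5, X=3) weight 1/72
  (W=0, Y=1, Z=5, X=3) weight 1/72
  (W=1, Y=0, Z=5, X=2) weight 1/54
  (W=1, Y=1, Z=5, X=2) weight 1/108
Group by X:
  weight(X=2) = 1/36
  weight(X=3) = 1/36
Total weight = 1/36 + 1/36 = 1/18
P(X=2 | obs) = 1/36 / 1/18 = 1/2
P(X=3 | obs) = 1/36 / 1/18 = 1/2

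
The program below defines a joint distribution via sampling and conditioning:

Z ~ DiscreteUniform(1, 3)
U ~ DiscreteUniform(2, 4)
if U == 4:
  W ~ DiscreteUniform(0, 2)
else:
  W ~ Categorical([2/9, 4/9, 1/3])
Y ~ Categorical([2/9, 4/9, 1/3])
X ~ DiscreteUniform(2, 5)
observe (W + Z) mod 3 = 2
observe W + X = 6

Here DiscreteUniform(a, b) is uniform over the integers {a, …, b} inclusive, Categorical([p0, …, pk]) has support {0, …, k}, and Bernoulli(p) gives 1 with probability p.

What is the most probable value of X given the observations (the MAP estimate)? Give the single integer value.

argmax_v P(X = v | obs) = 5

Enumerate traces; 18 have nonzero weight after conditioning:
  (Z=1, U=2, W=1, Y=0, X=5) weight 2/729
  (Z=1, U=2, W=1, Y=1, X=5) weight 4/729
  (Z=1, U=2, W=1, Y=2, X=5) weight 1/243
  (Z=1, U=3, W=1, Y=0, X=5) weight 2/729
  (Z=1, U=3, W=1, Y=1, X=5) weight 4/729
  (Z=1, U=3, W=1, Y=2, X=5) weight 1/243
  (Z=1, U=4, W=1, Y=0, X=5) weight 1/486
  (Z=1, U=4, W=1, Y=1, X=5) weight 1/243
  (Z=3, U=2, W=2, Y=0, X=4) weight 1/486
  … 9 more
Group by X:
  weight(X=4) = 1/36
  weight(X=5) = 11/324
Total weight = 1/36 + 11/324 = 5/81
P(X=4 | obs) = 1/36 / 5/81 = 9/20
P(X=5 | obs) = 11/324 / 5/81 = 11/20
argmax = 5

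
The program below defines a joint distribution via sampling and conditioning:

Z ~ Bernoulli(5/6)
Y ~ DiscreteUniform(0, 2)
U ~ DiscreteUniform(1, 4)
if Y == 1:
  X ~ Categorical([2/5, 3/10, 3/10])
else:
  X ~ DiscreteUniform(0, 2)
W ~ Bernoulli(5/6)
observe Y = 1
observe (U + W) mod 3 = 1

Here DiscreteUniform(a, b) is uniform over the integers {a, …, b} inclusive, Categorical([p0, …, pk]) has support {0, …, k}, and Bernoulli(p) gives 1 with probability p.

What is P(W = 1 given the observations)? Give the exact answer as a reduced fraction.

Enumerate traces; 18 have nonzero weight after conditioning:
  (Z=0, Y=1, U=1, X=0, W=0) weight 1/1080
  (Z=0, Y=1, U=1, X=1, W=0) weight 1/1440
  (Z=0, Y=1, U=1, X=2, W=0) weight 1/1440
  (Z=0, Y=1, U=3, X=0, W=1) weight 1/216
  (Z=0, Y=1, U=3, X=1, W=1) weight 1/288
  (Z=0, Y=1, U=3, X=2, W=1) weight 1/288
  (Z=0, Y=1, U=4, X=0, W=0) weight 1/1080
  (Z=0, Y=1, U=4, X=1, W=0) weight 1/1440
  … 10 more
Group by W:
  weight(W=0) = 1/36
  weight(W=1) = 5/72
Total weight = 1/36 + 5/72 = 7/72
P(W=0 | obs) = 1/36 / 7/72 = 2/7
P(W=1 | obs) = 5/72 / 7/72 = 5/7

P(W = 1 | obs) = 5/7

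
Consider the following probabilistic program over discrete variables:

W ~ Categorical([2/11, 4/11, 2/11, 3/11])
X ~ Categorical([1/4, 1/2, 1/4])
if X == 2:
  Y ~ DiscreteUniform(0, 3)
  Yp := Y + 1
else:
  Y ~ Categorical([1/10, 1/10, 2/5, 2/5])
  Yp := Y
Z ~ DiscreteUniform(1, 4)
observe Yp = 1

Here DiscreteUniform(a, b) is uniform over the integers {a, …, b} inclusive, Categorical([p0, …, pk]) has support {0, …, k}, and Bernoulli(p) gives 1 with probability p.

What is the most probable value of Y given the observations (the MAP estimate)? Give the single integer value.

Enumerate traces; 48 have nonzero weight after conditioning:
  (W=0, X=0, Y=1, Z=1) weight 1/880
  (W=0, X=0, Y=1, Z=2) weight 1/880
  (W=0, X=0, Y=1, Z=3) weight 1/880
  (W=0, X=0, Y=1, Z=4) weight 1/880
  (W=0, X=1, Y=1, Z=1) weight 1/440
  (W=0, X=1, Y=1, Z=2) weight 1/440
  (W=0, X=1, Y=1, Z=3) weight 1/440
  (W=0, X=1, Y=1, Z=4) weight 1/440
  (W=0, X=2, Y=0, Z=1) weight 1/352
  … 39 more
Group by Y:
  weight(Y=0) = 1/16
  weight(Y=1) = 3/40
Total weight = 1/16 + 3/40 = 11/80
P(Y=0 | obs) = 1/16 / 11/80 = 5/11
P(Y=1 | obs) = 3/40 / 11/80 = 6/11
argmax = 1

argmax_v P(Y = v | obs) = 1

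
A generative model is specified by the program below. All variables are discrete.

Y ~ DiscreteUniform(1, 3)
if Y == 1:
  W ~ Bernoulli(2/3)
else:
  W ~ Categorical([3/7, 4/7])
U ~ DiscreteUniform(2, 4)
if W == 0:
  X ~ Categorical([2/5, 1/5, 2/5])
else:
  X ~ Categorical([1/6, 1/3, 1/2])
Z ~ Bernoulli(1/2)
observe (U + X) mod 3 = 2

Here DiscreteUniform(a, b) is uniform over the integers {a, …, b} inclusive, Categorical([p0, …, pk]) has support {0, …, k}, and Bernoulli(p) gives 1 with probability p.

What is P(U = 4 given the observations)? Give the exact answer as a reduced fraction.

Enumerate traces; 36 have nonzero weight after conditioning:
  (Y=1, W=0, U=2, X=0, Z=0) weight 1/135
  (Y=1, W=0, U=2, X=0, Z=1) weight 1/135
  (Y=1, W=0, U=3, X=2, Z=0) weight 1/135
  (Y=1, W=0, U=3, X=2, Z=1) weight 1/135
  (Y=1, W=0, U=4, X=1, Z=0) weight 1/270
  (Y=1, W=0, U=4, X=1, Z=1) weight 1/270
  (Y=1, W=1, U=2, X=0, Z=0) weight 1/162
  (Y=1, W=1, U=2, X=0, Z=1) weight 1/162
  … 28 more
Group by U:
  weight(U=2) = 7/81
  weight(U=3) = 29/189
  weight(U=4) = 53/567
Total weight = 7/81 + 29/189 + 53/567 = 1/3
P(U=2 | obs) = 7/81 / 1/3 = 7/27
P(U=3 | obs) = 29/189 / 1/3 = 29/63
P(U=4 | obs) = 53/567 / 1/3 = 53/189

P(U = 4 | obs) = 53/189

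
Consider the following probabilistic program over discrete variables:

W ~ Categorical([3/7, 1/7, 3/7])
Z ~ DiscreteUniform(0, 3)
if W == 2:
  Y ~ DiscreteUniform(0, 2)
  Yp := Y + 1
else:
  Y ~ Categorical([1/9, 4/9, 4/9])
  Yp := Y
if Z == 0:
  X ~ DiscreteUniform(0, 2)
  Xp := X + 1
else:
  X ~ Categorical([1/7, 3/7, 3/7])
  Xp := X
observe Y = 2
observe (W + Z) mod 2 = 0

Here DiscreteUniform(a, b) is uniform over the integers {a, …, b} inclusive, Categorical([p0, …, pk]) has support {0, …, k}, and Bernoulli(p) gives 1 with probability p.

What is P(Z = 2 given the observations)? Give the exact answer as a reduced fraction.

Enumerate traces; 18 have nonzero weight after conditioning:
  (W=0, Z=0, Y=2, X=0) weight 1/63
  (W=0, Z=0, Y=2, X=1) weight 1/63
  (W=0, Z=0, Y=2, X=2) weight 1/63
  (W=0, Z=2, Y=2, X=0) weight 1/147
  (W=0, Z=2, Y=2, X=1) weight 1/49
  (W=0, Z=2, Y=2, X=2) weight 1/49
  (W=1, Z=1, Y=2, X=0) weight 1/441
  (W=1, Z=1, Y=2, X=1) weight 1/147
  (W=1, Z=3, Y=2, X=0) weight 1/441
  … 9 more
Group by Z:
  weight(Z=0) = 1/12
  weight(Z=1) = 1/63
  weight(Z=2) = 1/12
  weight(Z=3) = 1/63
Total weight = 1/12 + 1/63 + 1/12 + 1/63 = 25/126
P(Z=0 | obs) = 1/12 / 25/126 = 21/50
P(Z=1 | obs) = 1/63 / 25/126 = 2/25
P(Z=2 | obs) = 1/12 / 25/126 = 21/50
P(Z=3 | obs) = 1/63 / 25/126 = 2/25

P(Z = 2 | obs) = 21/50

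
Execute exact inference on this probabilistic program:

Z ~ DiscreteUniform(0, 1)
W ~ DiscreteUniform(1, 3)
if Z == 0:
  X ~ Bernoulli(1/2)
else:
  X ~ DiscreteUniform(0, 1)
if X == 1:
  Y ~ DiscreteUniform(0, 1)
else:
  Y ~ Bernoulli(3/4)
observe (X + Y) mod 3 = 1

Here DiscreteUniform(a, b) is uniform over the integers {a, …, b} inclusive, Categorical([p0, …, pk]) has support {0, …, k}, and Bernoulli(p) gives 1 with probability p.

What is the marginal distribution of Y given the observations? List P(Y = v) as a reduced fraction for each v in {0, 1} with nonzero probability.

P(Y=0) = 2/5, P(Y=1) = 3/5

Enumerate traces; 12 have nonzero weight after conditioning:
  (Z=0, W=1, X=0, Y=1) weight 1/16
  (Z=0, W=1, X=1, Y=0) weight 1/24
  (Z=0, W=2, X=0, Y=1) weight 1/16
  (Z=0, W=2, X=1, Y=0) weight 1/24
  (Z=0, W=3, X=0, Y=1) weight 1/16
  (Z=0, W=3, X=1, Y=0) weight 1/24
  (Z=1, W=1, X=0, Y=1) weight 1/16
  (Z=1, W=1, X=1, Y=0) weight 1/24
  … 4 more
Group by Y:
  weight(Y=0) = 1/4
  weight(Y=1) = 3/8
Total weight = 1/4 + 3/8 = 5/8
P(Y=0 | obs) = 1/4 / 5/8 = 2/5
P(Y=1 | obs) = 3/8 / 5/8 = 3/5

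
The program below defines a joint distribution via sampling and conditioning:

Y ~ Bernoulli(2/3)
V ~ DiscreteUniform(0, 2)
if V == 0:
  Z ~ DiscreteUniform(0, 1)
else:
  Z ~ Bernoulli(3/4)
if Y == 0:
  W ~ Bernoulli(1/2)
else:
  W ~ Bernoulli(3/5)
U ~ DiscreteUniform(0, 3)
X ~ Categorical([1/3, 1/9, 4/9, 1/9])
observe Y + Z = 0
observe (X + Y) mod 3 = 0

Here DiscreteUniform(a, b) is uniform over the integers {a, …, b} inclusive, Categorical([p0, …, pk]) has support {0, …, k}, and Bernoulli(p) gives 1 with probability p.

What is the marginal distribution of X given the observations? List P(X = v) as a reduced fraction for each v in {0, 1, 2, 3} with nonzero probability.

Enumerate traces; 48 have nonzero weight after conditioning:
  (Y=0, V=0, Z=0, W=0, U=0, X=0) weight 1/432
  (Y=0, V=0, Z=0, W=0, U=0, X=3) weight 1/1296
  (Y=0, V=0, Z=0, W=0, U=1, X=0) weight 1/432
  (Y=0, V=0, Z=0, W=0, U=1, X=3) weight 1/1296
  (Y=0, V=0, Z=0, W=0, U=2, X=0) weight 1/432
  (Y=0, V=0, Z=0, W=0, U=2, X=3) weight 1/1296
  (Y=0, V=0, Z=0, W=0, U=3, X=0) weight 1/432
  (Y=0, V=0, Z=0, W=0, U=3, X=3) weight 1/1296
  … 40 more
Group by X:
  weight(X=0) = 1/27
  weight(X=3) = 1/81
Total weight = 1/27 + 1/81 = 4/81
P(X=0 | obs) = 1/27 / 4/81 = 3/4
P(X=3 | obs) = 1/81 / 4/81 = 1/4

P(X=0) = 3/4, P(X=3) = 1/4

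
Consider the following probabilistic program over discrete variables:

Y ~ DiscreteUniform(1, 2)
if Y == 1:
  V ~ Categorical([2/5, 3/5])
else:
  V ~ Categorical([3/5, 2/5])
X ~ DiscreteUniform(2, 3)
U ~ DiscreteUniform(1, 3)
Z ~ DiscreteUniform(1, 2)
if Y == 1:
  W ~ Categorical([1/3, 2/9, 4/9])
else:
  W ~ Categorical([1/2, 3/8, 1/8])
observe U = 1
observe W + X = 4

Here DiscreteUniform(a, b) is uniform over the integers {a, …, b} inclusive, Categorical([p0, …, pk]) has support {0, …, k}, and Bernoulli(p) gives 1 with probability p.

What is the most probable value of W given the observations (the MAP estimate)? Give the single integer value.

Enumerate traces; 16 have nonzero weight after conditioning:
  (Y=1, V=0, X=2, U=1, Z=1, W=2) weight 1/135
  (Y=1, V=0, X=2, U=1, Z=2, W=2) weight 1/135
  (Y=1, V=0, X=3, U=1, Z=1, W=1) weight 1/270
  (Y=1, V=0, X=3, U=1, Z=2, W=1) weight 1/270
  (Y=1, V=1, X=2, U=1, Z=1, W=2) weight 1/90
  (Y=1, V=1, X=2, U=1, Z=2, W=2) weight 1/90
  (Y=1, V=1, X=3, U=1, Z=1, W=1) weight 1/180
  (Y=1, V=1, X=3, U=1, Z=2, W=1) weight 1/180
  … 8 more
Group by W:
  weight(W=1) = 43/864
  weight(W=2) = 41/864
Total weight = 43/864 + 41/864 = 7/72
P(W=1 | obs) = 43/864 / 7/72 = 43/84
P(W=2 | obs) = 41/864 / 7/72 = 41/84
argmax = 1

argmax_v P(W = v | obs) = 1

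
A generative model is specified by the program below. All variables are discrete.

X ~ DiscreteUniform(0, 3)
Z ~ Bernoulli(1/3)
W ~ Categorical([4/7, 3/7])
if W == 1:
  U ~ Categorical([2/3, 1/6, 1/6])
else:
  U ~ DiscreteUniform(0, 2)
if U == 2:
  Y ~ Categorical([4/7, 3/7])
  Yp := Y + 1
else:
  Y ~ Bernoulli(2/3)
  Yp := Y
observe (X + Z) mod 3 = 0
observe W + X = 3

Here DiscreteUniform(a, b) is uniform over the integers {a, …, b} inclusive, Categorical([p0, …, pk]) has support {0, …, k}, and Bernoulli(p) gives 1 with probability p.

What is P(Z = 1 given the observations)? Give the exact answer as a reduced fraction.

Enumerate traces; 12 have nonzero weight after conditioning:
  (X=2, Z=1, W=1, U=0, Y=0) weight 1/126
  (X=2, Z=1, W=1, U=0, Y=1) weight 1/63
  (X=2, Z=1, W=1, U=1, Y=0) weight 1/504
  (X=2, Z=1, W=1, U=1, Y=1) weight 1/252
  (X=2, Z=1, W=1, U=2, Y=0) weight 1/294
  (X=2, Z=1, W=1, U=2, Y=1) weight 1/392
  (X=3, Z=0, W=0, U=0, Y=0) weight 2/189
  (X=3, Z=0, W=0, U=0, Y=1) weight 4/189
  … 4 more
Group by Z:
  weight(Z=0) = 2/21
  weight(Z=1) = 1/28
Total weight = 2/21 + 1/28 = 11/84
P(Z=0 | obs) = 2/21 / 11/84 = 8/11
P(Z=1 | obs) = 1/28 / 11/84 = 3/11

P(Z = 1 | obs) = 3/11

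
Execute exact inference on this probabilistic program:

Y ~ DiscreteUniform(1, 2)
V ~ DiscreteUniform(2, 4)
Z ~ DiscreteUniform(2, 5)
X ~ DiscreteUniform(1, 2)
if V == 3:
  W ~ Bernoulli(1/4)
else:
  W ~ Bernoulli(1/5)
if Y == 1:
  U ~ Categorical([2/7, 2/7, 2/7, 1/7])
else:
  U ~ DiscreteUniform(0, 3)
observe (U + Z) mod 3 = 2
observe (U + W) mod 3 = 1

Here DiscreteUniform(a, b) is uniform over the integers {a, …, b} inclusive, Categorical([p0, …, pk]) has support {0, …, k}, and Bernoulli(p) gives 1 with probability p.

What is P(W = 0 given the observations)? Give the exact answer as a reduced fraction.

P(W = 0 | obs) = 705/1381

Enumerate traces; 60 have nonzero weight after conditioning:
  (Y=1, V=2, Z=2, X=1, W=1, U=0) weight 1/840
  (Y=1, V=2, Z=2, X=1, W=1, U=3) weight 1/1680
  (Y=1, V=2, Z=2, X=2, W=1, U=0) weight 1/840
  (Y=1, V=2, Z=2, X=2, W=1, U=3) weight 1/1680
  (Y=1, V=2, Z=4, X=1, W=0, U=1) weight 1/210
  (Y=1, V=2, Z=4, X=2, W=0, U=1) weight 1/210
  (Y=1, V=2, Z=5, X=1, W=1, U=0) weight 1/840
  (Y=1, V=2, Z=5, X=1, W=1, U=3) weight 1/1680
  … 52 more
Group by W:
  weight(W=0) = 47/896
  weight(W=1) = 169/3360
Total weight = 47/896 + 169/3360 = 1381/13440
P(W=0 | obs) = 47/896 / 1381/13440 = 705/1381
P(W=1 | obs) = 169/3360 / 1381/13440 = 676/1381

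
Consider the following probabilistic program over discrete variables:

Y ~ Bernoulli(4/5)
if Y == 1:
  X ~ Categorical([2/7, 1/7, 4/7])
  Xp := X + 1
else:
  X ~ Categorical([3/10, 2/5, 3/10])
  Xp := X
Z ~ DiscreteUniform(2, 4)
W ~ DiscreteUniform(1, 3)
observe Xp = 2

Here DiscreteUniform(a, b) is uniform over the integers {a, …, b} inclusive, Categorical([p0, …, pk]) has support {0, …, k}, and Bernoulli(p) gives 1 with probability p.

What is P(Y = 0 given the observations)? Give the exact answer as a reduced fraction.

Enumerate traces; 18 have nonzero weight after conditioning:
  (Y=0, X=2, Z=2, W=1) weight 1/150
  (Y=0, X=2, Z=2, W=2) weight 1/150
  (Y=0, X=2, Z=2, W=3) weight 1/150
  (Y=0, X=2, Z=3, W=1) weight 1/150
  (Y=0, X=2, Z=3, W=2) weight 1/150
  (Y=0, X=2, Z=3, W=3) weight 1/150
  (Y=0, X=2, Z=4, W=1) weight 1/150
  (Y=0, X=2, Z=4, W=2) weight 1/150
  (Y=1, X=1, Z=2, W=1) weight 4/315
  … 9 more
Group by Y:
  weight(Y=0) = 3/50
  weight(Y=1) = 4/35
Total weight = 3/50 + 4/35 = 61/350
P(Y=0 | obs) = 3/50 / 61/350 = 21/61
P(Y=1 | obs) = 4/35 / 61/350 = 40/61

P(Y = 0 | obs) = 21/61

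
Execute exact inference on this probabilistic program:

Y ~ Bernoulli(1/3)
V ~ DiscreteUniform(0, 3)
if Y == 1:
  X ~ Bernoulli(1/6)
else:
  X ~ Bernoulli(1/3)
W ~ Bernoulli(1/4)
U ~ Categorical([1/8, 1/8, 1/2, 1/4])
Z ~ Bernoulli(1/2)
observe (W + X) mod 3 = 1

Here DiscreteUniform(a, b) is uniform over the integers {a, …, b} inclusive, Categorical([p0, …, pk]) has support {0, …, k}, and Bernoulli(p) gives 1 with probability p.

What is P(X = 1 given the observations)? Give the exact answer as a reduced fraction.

P(X = 1 | obs) = 15/28

Enumerate traces; 128 have nonzero weight after conditioning:
  (Y=0, V=0, X=0, W=1, U=0, Z=0) weight 1/576
  (Y=0, V=0, X=0, W=1, U=0, Z=1) weight 1/576
  (Y=0, V=0, X=0, W=1, U=1, Z=0) weight 1/576
  (Y=0, V=0, X=0, W=1, U=1, Z=1) weight 1/576
  (Y=0, V=0, X=0, W=1, U=2, Z=0) weight 1/144
  (Y=0, V=0, X=0, W=1, U=2, Z=1) weight 1/144
  (Y=0, V=0, X=0, W=1, U=3, Z=0) weight 1/288
  (Y=0, V=0, X=0, W=1, U=3, Z=1) weight 1/288
  (Y=0, V=0, X=1, W=0, U=0, Z=0) weight 1/384
  … 119 more
Group by X:
  weight(X=0) = 13/72
  weight(X=1) = 5/24
Total weight = 13/72 + 5/24 = 7/18
P(X=0 | obs) = 13/72 / 7/18 = 13/28
P(X=1 | obs) = 5/24 / 7/18 = 15/28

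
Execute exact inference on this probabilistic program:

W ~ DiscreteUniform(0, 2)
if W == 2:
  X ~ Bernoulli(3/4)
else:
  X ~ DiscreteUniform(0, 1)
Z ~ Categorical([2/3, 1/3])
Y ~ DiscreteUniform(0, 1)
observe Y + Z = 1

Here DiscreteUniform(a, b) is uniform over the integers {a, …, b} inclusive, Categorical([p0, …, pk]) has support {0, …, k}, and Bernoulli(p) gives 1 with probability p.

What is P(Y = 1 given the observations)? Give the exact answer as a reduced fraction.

Enumerate traces; 12 have nonzero weight after conditioning:
  (W=0, X=0, Z=0, Y=1) weight 1/18
  (W=0, X=0, Z=1, Y=0) weight 1/36
  (W=0, X=1, Z=0, Y=1) weight 1/18
  (W=0, X=1, Z=1, Y=0) weight 1/36
  (W=1, X=0, Z=0, Y=1) weight 1/18
  (W=1, X=0, Z=1, Y=0) weight 1/36
  (W=1, X=1, Z=0, Y=1) weight 1/18
  (W=1, X=1, Z=1, Y=0) weight 1/36
  … 4 more
Group by Y:
  weight(Y=0) = 1/6
  weight(Y=1) = 1/3
Total weight = 1/6 + 1/3 = 1/2
P(Y=0 | obs) = 1/6 / 1/2 = 1/3
P(Y=1 | obs) = 1/3 / 1/2 = 2/3

P(Y = 1 | obs) = 2/3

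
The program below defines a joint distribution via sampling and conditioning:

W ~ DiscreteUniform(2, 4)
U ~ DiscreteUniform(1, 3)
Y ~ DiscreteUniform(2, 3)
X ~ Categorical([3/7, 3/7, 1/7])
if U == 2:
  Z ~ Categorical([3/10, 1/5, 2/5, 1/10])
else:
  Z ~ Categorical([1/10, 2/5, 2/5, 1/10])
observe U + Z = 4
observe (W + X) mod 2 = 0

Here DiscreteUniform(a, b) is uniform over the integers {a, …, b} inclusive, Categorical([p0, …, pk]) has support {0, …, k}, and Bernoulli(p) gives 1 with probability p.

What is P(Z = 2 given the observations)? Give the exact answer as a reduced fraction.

Enumerate traces; 30 have nonzero weight after conditioning:
  (W=2, U=1, Y=2, X=0, Z=3) weight 1/420
  (W=2, U=1, Y=2, X=2, Z=3) weight 1/1260
  (W=2, U=1, Y=3, X=0, Z=3) weight 1/420
  (W=2, U=1, Y=3, X=2, Z=3) weight 1/1260
  (W=2, U=2, Y=2, X=0, Z=2) weight 1/105
  (W=2, U=2, Y=2, X=2, Z=2) weight 1/315
  (W=2, U=2, Y=3, X=0, Z=2) weight 1/105
  (W=2, U=2, Y=3, X=2, Z=2) weight 1/315
  (W=2, U=3, Y=2, X=0, Z=1) weight 1/105
  … 21 more
Group by Z:
  weight(Z=1) = 22/315
  weight(Z=2) = 22/315
  weight(Z=3) = 11/630
Total weight = 22/315 + 22/315 + 11/630 = 11/70
P(Z=1 | obs) = 22/315 / 11/70 = 4/9
P(Z=2 | obs) = 22/315 / 11/70 = 4/9
P(Z=3 | obs) = 11/630 / 11/70 = 1/9

P(Z = 2 | obs) = 4/9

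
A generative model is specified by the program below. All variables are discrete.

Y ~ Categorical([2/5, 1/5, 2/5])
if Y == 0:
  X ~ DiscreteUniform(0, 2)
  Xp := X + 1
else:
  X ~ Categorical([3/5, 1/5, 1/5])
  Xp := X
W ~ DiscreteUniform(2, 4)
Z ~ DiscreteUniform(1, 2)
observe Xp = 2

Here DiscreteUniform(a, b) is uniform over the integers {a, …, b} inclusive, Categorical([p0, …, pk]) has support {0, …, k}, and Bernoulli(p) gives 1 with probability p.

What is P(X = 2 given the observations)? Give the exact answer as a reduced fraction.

P(X = 2 | obs) = 9/19

Enumerate traces; 18 have nonzero weight after conditioning:
  (Y=0, X=1, W=2, Z=1) weight 1/45
  (Y=0, X=1, W=2, Z=2) weight 1/45
  (Y=0, X=1, W=3, Z=1) weight 1/45
  (Y=0, X=1, W=3, Z=2) weight 1/45
  (Y=0, X=1, W=4, Z=1) weight 1/45
  (Y=0, X=1, W=4, Z=2) weight 1/45
  (Y=1, X=2, W=2, Z=1) weight 1/150
  (Y=1, X=2, W=2, Z=2) weight 1/150
  … 10 more
Group by X:
  weight(X=1) = 2/15
  weight(X=2) = 3/25
Total weight = 2/15 + 3/25 = 19/75
P(X=1 | obs) = 2/15 / 19/75 = 10/19
P(X=2 | obs) = 3/25 / 19/75 = 9/19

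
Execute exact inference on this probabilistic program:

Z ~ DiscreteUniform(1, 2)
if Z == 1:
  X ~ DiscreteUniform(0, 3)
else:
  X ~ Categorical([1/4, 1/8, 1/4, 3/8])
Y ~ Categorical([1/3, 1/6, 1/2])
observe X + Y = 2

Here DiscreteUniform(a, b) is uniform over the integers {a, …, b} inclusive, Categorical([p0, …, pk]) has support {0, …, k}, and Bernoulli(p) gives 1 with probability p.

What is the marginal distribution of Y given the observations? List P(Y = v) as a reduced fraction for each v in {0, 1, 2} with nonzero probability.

Enumerate traces; 6 have nonzero weight after conditioning:
  (Z=1, X=0, Y=2) weight 1/16
  (Z=1, X=1, Y=1) weight 1/48
  (Z=1, X=2, Y=0) weight 1/24
  (Z=2, X=0, Y=2) weight 1/16
  (Z=2, X=1, Y=1) weight 1/96
  (Z=2, X=2, Y=0) weight 1/24
Group by Y:
  weight(Y=0) = 1/12
  weight(Y=1) = 1/32
  weight(Y=2) = 1/8
Total weight = 1/12 + 1/32 + 1/8 = 23/96
P(Y=0 | obs) = 1/12 / 23/96 = 8/23
P(Y=1 | obs) = 1/32 / 23/96 = 3/23
P(Y=2 | obs) = 1/8 / 23/96 = 12/23

P(Y=0) = 8/23, P(Y=1) = 3/23, P(Y=2) = 12/23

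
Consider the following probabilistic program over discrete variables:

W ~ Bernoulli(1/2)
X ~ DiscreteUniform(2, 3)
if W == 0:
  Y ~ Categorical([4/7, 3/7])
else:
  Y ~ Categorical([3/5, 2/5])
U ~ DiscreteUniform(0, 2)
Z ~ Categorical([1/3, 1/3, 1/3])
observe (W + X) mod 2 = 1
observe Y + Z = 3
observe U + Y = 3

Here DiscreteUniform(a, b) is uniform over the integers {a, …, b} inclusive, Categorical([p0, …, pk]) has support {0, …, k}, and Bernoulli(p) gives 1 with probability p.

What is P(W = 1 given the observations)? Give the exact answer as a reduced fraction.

P(W = 1 | obs) = 14/29

Enumerate traces; 2 have nonzero weight after conditioning:
  (W=0, X=3, Y=1, U=2, Z=2) weight 1/84
  (W=1, X=2, Y=1, U=2, Z=2) weight 1/90
Group by W:
  weight(W=0) = 1/84
  weight(W=1) = 1/90
Total weight = 1/84 + 1/90 = 29/1260
P(W=0 | obs) = 1/84 / 29/1260 = 15/29
P(W=1 | obs) = 1/90 / 29/1260 = 14/29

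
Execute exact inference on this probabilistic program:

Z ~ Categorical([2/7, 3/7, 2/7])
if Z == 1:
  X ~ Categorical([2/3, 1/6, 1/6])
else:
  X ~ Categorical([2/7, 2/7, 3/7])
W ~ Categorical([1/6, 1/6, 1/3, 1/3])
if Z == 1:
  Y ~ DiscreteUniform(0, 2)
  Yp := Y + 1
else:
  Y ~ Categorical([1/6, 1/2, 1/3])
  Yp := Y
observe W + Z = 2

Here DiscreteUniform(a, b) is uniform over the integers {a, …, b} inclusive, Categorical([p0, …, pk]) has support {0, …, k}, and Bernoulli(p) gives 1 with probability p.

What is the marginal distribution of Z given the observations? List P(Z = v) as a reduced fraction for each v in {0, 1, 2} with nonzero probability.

P(Z=0) = 4/9, P(Z=1) = 1/3, P(Z=2) = 2/9

Enumerate traces; 27 have nonzero weight after conditioning:
  (Z=0, X=0, W=2, Y=0) weight 2/441
  (Z=0, X=0, W=2, Y=1) weight 2/147
  (Z=0, X=0, W=2, Y=2) weight 4/441
  (Z=0, X=1, W=2, Y=0) weight 2/441
  (Z=0, X=1, W=2, Y=1) weight 2/147
  (Z=0, X=1, W=2, Y=2) weight 4/441
  (Z=0, X=2, W=2, Y=0) weight 1/147
  (Z=0, X=2, W=2, Y=1) weight 1/49
  (Z=1, X=0, W=1, Y=0) weight 1/63
  (Z=2, X=0, W=0, Y=0) weight 1/441
  … 17 more
Group by Z:
  weight(Z=0) = 2/21
  weight(Z=1) = 1/14
  weight(Z=2) = 1/21
Total weight = 2/21 + 1/14 + 1/21 = 3/14
P(Z=0 | obs) = 2/21 / 3/14 = 4/9
P(Z=1 | obs) = 1/14 / 3/14 = 1/3
P(Z=2 | obs) = 1/21 / 3/14 = 2/9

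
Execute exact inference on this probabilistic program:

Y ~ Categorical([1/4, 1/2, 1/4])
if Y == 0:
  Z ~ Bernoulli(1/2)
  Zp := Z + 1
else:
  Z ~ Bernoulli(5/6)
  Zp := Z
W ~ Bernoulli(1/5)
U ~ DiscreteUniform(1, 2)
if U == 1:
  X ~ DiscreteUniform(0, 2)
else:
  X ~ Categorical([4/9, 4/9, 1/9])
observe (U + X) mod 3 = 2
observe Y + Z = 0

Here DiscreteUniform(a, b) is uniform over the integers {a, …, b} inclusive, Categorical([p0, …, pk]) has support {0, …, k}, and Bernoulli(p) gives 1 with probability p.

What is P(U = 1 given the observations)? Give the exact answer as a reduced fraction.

Enumerate traces; 4 have nonzero weight after conditioning:
  (Y=0, Z=0, W=0, U=1, X=1) weight 1/60
  (Y=0, Z=0, W=0, U=2, X=0) weight 1/45
  (Y=0, Z=0, W=1, U=1, X=1) weight 1/240
  (Y=0, Z=0, W=1, U=2, X=0) weight 1/180
Group by U:
  weight(U=1) = 1/48
  weight(U=2) = 1/36
Total weight = 1/48 + 1/36 = 7/144
P(U=1 | obs) = 1/48 / 7/144 = 3/7
P(U=2 | obs) = 1/36 / 7/144 = 4/7

P(U = 1 | obs) = 3/7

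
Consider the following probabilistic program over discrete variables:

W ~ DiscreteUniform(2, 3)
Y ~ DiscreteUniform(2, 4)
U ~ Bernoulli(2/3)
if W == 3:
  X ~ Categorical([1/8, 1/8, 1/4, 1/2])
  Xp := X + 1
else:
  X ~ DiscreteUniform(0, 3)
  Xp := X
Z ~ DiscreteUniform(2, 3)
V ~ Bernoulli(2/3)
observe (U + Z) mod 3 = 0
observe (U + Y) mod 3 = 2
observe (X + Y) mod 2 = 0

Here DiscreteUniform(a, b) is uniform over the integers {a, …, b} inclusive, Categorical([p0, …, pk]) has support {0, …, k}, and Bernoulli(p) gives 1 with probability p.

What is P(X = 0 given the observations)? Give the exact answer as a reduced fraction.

P(X = 0 | obs) = 3/7

Enumerate traces; 16 have nonzero weight after conditioning:
  (W=2, Y=2, U=0, X=0, Z=3, V=0) weight 1/432
  (W=2, Y=2, U=0, X=0, Z=3, V=1) weight 1/216
  (W=2, Y=2, U=0, X=2, Z=3, V=0) weight 1/432
  (W=2, Y=2, U=0, X=2, Z=3, V=1) weight 1/216
  (W=2, Y=4, U=1, X=0, Z=2, V=0) weight 1/216
  (W=2, Y=4, U=1, X=0, Z=2, V=1) weight 1/108
  (W=2, Y=4, U=1, X=2, Z=2, V=0) weight 1/216
  (W=2, Y=4, U=1, X=2, Z=2, V=1) weight 1/108
  … 8 more
Group by X:
  weight(X=0) = 1/32
  weight(X=2) = 1/24
Total weight = 1/32 + 1/24 = 7/96
P(X=0 | obs) = 1/32 / 7/96 = 3/7
P(X=2 | obs) = 1/24 / 7/96 = 4/7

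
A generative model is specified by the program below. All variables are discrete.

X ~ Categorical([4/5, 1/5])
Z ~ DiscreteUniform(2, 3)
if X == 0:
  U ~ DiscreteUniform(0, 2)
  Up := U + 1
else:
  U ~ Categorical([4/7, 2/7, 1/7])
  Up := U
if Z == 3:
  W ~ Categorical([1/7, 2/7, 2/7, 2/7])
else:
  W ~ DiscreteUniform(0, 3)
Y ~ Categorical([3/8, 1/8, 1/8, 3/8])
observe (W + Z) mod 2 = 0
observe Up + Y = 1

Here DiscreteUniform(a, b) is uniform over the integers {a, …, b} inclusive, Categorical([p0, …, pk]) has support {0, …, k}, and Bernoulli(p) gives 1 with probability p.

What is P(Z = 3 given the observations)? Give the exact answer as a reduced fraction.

P(Z = 3 | obs) = 8/15

Enumerate traces; 12 have nonzero weight after conditioning:
  (X=0, Z=2, U=0, W=0, Y=0) weight 1/80
  (X=0, Z=2, U=0, W=2, Y=0) weight 1/80
  (X=0, Z=3, U=0, W=1, Y=0) weight 1/70
  (X=0, Z=3, U=0, W=3, Y=0) weight 1/70
  (X=1, Z=2, U=0, W=0, Y=1) weight 1/560
  (X=1, Z=2, U=0, W=2, Y=1) weight 1/560
  (X=1, Z=2, U=1, W=0, Y=0) weight 3/1120
  (X=1, Z=2, U=1, W=2, Y=0) weight 3/1120
  … 4 more
Group by Z:
  weight(Z=2) = 19/560
  weight(Z=3) = 19/490
Total weight = 19/560 + 19/490 = 57/784
P(Z=2 | obs) = 19/560 / 57/784 = 7/15
P(Z=3 | obs) = 19/490 / 57/784 = 8/15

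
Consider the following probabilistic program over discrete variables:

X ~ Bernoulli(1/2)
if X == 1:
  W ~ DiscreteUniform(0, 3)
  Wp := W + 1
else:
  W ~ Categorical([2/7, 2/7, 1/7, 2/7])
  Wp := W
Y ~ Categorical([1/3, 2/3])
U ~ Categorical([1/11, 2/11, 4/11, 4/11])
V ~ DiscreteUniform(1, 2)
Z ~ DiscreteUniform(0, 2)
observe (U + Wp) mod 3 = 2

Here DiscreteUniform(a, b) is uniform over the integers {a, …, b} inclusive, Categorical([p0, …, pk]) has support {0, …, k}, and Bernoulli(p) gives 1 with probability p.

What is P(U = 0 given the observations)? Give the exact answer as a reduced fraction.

P(U = 0 | obs) = 11/191

Enumerate traces; 120 have nonzero weight after conditioning:
  (X=0, W=0, Y=0, U=2, V=1, Z=0) weight 2/693
  (X=0, W=0, Y=0, U=2, V=1, Z=1) weight 2/693
  (X=0, W=0, Y=0, U=2, V=1, Z=2) weight 2/693
  (X=0, W=0, Y=0, U=2, V=2, Z=0) weight 2/693
  (X=0, W=0, Y=0, U=2, V=2, Z=1) weight 2/693
  (X=0, W=0, Y=0, U=2, V=2, Z=2) weight 2/693
  (X=0, W=0, Y=1, U=2, V=1, Z=0) weight 4/693
  (X=0, W=0, Y=1, U=2, V=1, Z=1) weight 4/693
  (X=0, W=1, Y=0, U=1, V=1, Z=0) weight 1/693
  (X=0, W=2, Y=0, U=0, V=1, Z=0) weight 1/2772
  … 110 more
Group by U:
  weight(U=0) = 1/56
  weight(U=1) = 1/14
  weight(U=2) = 23/154
  weight(U=3) = 1/14
Total weight = 1/56 + 1/14 + 23/154 + 1/14 = 191/616
P(U=0 | obs) = 1/56 / 191/616 = 11/191
P(U=1 | obs) = 1/14 / 191/616 = 44/191
P(U=2 | obs) = 23/154 / 191/616 = 92/191
P(U=3 | obs) = 1/14 / 191/616 = 44/191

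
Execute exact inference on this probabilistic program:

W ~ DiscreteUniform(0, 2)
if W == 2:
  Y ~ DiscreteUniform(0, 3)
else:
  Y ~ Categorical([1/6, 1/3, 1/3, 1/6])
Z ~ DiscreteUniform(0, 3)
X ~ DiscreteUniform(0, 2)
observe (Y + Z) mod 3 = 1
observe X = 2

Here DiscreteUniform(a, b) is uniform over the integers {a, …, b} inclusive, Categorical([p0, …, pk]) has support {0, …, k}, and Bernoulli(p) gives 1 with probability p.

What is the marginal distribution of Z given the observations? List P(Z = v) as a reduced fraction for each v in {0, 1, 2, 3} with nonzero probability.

P(Z=0) = 11/47, P(Z=1) = 14/47, P(Z=2) = 11/47, P(Z=3) = 11/47

Enumerate traces; 15 have nonzero weight after conditioning:
  (W=0, Y=0, Z=1, X=2) weight 1/216
  (W=0, Y=1, Z=0, X=2) weight 1/108
  (W=0, Y=1, Z=3, X=2) weight 1/108
  (W=0, Y=2, Z=2, X=2) weight 1/108
  (W=0, Y=3, Z=1, X=2) weight 1/216
  (W=1, Y=0, Z=1, X=2) weight 1/216
  (W=1, Y=1, Z=0, X=2) weight 1/108
  (W=1, Y=1, Z=3, X=2) weight 1/108
  … 7 more
Group by Z:
  weight(Z=0) = 11/432
  weight(Z=1) = 7/216
  weight(Z=2) = 11/432
  weight(Z=3) = 11/432
Total weight = 11/432 + 7/216 + 11/432 + 11/432 = 47/432
P(Z=0 | obs) = 11/432 / 47/432 = 11/47
P(Z=1 | obs) = 7/216 / 47/432 = 14/47
P(Z=2 | obs) = 11/432 / 47/432 = 11/47
P(Z=3 | obs) = 11/432 / 47/432 = 11/47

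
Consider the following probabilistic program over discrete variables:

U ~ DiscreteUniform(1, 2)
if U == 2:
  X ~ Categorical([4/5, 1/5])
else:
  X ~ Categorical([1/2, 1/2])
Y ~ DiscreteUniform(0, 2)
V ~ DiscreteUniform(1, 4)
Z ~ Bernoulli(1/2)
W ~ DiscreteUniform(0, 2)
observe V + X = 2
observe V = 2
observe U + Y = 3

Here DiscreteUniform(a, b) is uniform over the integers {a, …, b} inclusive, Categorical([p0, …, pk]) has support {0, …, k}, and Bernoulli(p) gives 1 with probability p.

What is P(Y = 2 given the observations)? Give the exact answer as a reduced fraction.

P(Y = 2 | obs) = 5/13

Enumerate traces; 12 have nonzero weight after conditioning:
  (U=1, X=0, Y=2, V=2, Z=0, W=0) weight 1/288
  (U=1, X=0, Y=2, V=2, Z=0, W=1) weight 1/288
  (U=1, X=0, Y=2, V=2, Z=0, W=2) weight 1/288
  (U=1, X=0, Y=2, V=2, Z=1, W=0) weight 1/288
  (U=1, X=0, Y=2, V=2, Z=1, W=1) weight 1/288
  (U=1, X=0, Y=2, V=2, Z=1, W=2) weight 1/288
  (U=2, X=0, Y=1, V=2, Z=0, W=0) weight 1/180
  (U=2, X=0, Y=1, V=2, Z=0, W=1) weight 1/180
  … 4 more
Group by Y:
  weight(Y=1) = 1/30
  weight(Y=2) = 1/48
Total weight = 1/30 + 1/48 = 13/240
P(Y=1 | obs) = 1/30 / 13/240 = 8/13
P(Y=2 | obs) = 1/48 / 13/240 = 5/13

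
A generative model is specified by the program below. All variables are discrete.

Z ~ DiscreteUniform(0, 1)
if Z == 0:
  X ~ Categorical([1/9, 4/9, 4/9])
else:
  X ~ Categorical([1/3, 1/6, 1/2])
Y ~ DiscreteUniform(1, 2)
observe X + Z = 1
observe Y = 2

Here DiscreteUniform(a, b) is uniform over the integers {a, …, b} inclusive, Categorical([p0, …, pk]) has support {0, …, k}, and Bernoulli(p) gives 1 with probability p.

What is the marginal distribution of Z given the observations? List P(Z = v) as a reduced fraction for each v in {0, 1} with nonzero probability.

Enumerate traces; 2 have nonzero weight after conditioning:
  (Z=0, X=1, Y=2) weight 1/9
  (Z=1, X=0, Y=2) weight 1/12
Group by Z:
  weight(Z=0) = 1/9
  weight(Z=1) = 1/12
Total weight = 1/9 + 1/12 = 7/36
P(Z=0 | obs) = 1/9 / 7/36 = 4/7
P(Z=1 | obs) = 1/12 / 7/36 = 3/7

P(Z=0) = 4/7, P(Z=1) = 3/7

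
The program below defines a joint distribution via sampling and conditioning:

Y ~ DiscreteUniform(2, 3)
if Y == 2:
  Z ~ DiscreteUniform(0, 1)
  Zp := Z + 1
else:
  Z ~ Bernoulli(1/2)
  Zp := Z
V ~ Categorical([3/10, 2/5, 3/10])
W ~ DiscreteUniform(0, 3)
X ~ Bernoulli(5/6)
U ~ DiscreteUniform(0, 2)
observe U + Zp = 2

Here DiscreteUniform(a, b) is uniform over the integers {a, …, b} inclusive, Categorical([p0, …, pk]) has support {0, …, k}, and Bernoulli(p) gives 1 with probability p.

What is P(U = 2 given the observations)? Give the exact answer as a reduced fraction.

P(U = 2 | obs) = 1/4

Enumerate traces; 96 have nonzero weight after conditioning:
  (Y=2, Z=0, V=0, W=0, X=0, U=1) weight 1/960
  (Y=2, Z=0, V=0, W=0, X=1, U=1) weight 1/192
  (Y=2, Z=0, V=0, W=1, X=0, U=1) weight 1/960
  (Y=2, Z=0, V=0, W=1, X=1, U=1) weight 1/192
  (Y=2, Z=0, V=0, W=2, X=0, U=1) weight 1/960
  (Y=2, Z=0, V=0, W=2, X=1, U=1) weight 1/192
  (Y=2, Z=0, V=0, W=3, X=0, U=1) weight 1/960
  (Y=2, Z=0, V=0, W=3, X=1, U=1) weight 1/192
  (Y=2, Z=1, V=0, W=0, X=0, U=0) weight 1/960
  (Y=3, Z=0, V=0, W=0, X=0, U=2) weight 1/960
  … 86 more
Group by U:
  weight(U=0) = 1/12
  weight(U=1) = 1/6
  weight(U=2) = 1/12
Total weight = 1/12 + 1/6 + 1/12 = 1/3
P(U=0 | obs) = 1/12 / 1/3 = 1/4
P(U=1 | obs) = 1/6 / 1/3 = 1/2
P(U=2 | obs) = 1/12 / 1/3 = 1/4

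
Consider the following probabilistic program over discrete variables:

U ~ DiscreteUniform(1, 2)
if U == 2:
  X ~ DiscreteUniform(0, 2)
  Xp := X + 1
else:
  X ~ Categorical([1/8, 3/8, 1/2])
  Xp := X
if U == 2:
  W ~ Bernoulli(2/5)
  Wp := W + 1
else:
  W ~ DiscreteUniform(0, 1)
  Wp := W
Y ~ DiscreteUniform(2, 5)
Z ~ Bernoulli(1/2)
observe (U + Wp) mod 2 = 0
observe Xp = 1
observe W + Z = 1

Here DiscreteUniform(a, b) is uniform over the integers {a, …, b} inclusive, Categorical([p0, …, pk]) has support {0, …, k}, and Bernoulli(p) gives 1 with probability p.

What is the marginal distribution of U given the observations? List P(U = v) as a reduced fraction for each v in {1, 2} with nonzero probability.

P(U=1) = 45/77, P(U=2) = 32/77

Enumerate traces; 8 have nonzero weight after conditioning:
  (U=1, X=1, W=1, Y=2, Z=0) weight 3/256
  (U=1, X=1, W=1, Y=3, Z=0) weight 3/256
  (U=1, X=1, W=1, Y=4, Z=0) weight 3/256
  (U=1, X=1, W=1, Y=5, Z=0) weight 3/256
  (U=2, X=0, W=1, Y=2, Z=0) weight 1/120
  (U=2, X=0, W=1, Y=3, Z=0) weight 1/120
  (U=2, X=0, W=1, Y=4, Z=0) weight 1/120
  (U=2, X=0, W=1, Y=5, Z=0) weight 1/120
Group by U:
  weight(U=1) = 3/64
  weight(U=2) = 1/30
Total weight = 3/64 + 1/30 = 77/960
P(U=1 | obs) = 3/64 / 77/960 = 45/77
P(U=2 | obs) = 1/30 / 77/960 = 32/77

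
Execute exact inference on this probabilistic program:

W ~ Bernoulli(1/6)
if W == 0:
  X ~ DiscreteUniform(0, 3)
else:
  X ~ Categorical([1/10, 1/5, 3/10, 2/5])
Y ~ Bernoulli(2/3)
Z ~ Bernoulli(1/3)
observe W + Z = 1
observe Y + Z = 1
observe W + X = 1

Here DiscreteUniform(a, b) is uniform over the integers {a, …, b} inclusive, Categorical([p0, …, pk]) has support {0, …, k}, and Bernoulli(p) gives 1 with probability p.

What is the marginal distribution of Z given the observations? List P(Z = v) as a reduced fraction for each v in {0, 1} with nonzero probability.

Enumerate traces; 2 have nonzero weight after conditioning:
  (W=0, X=1, Y=0, Z=1) weight 5/216
  (W=1, X=0, Y=1, Z=0) weight 1/135
Group by Z:
  weight(Z=0) = 1/135
  weight(Z=1) = 5/216
Total weight = 1/135 + 5/216 = 11/360
P(Z=0 | obs) = 1/135 / 11/360 = 8/33
P(Z=1 | obs) = 5/216 / 11/360 = 25/33

P(Z=0) = 8/33, P(Z=1) = 25/33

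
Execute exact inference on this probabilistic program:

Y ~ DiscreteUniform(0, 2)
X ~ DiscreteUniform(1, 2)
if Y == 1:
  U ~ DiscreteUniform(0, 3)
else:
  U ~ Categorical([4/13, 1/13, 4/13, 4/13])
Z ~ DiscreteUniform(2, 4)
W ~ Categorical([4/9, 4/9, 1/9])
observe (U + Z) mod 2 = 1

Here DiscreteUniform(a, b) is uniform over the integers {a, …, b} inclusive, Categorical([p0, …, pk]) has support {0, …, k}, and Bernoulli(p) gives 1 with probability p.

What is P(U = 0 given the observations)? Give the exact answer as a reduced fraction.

Enumerate traces; 108 have nonzero weight after conditioning:
  (Y=0, X=1, U=0, Z=3, W=0) weight 8/1053
  (Y=0, X=1, U=0, Z=3, W=1) weight 8/1053
  (Y=0, X=1, U=0, Z=3, W=2) weight 2/1053
  (Y=0, X=1, U=1, Z=2, W=0) weight 2/1053
  (Y=0, X=1, U=1, Z=2, W=1) weight 2/1053
  (Y=0, X=1, U=1, Z=2, W=2) weight 1/2106
  (Y=0, X=1, U=1, Z=4, W=0) weight 2/1053
  (Y=0, X=1, U=1, Z=4, W=1) weight 2/1053
  (Y=0, X=1, U=2, Z=3, W=0) weight 8/1053
  (Y=0, X=1, U=3, Z=2, W=0) weight 8/1053
  … 98 more
Group by U:
  weight(U=0) = 5/52
  weight(U=1) = 7/78
  weight(U=2) = 5/52
  weight(U=3) = 5/26
Total weight = 5/52 + 7/78 + 5/52 + 5/26 = 37/78
P(U=0 | obs) = 5/52 / 37/78 = 15/74
P(U=1 | obs) = 7/78 / 37/78 = 7/37
P(U=2 | obs) = 5/52 / 37/78 = 15/74
P(U=3 | obs) = 5/26 / 37/78 = 15/37

P(U = 0 | obs) = 15/74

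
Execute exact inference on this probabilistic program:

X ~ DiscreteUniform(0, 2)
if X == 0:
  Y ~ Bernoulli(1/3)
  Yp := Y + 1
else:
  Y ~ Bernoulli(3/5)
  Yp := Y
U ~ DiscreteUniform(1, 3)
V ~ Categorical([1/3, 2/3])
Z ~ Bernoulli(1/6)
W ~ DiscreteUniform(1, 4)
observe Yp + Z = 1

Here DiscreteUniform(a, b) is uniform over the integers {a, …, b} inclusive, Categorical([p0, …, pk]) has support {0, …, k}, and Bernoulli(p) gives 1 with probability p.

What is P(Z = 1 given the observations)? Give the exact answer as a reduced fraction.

P(Z = 1 | obs) = 3/38

Enumerate traces; 120 have nonzero weight after conditioning:
  (X=0, Y=0, U=1, V=0, Z=0, W=1) weight 5/972
  (X=0, Y=0, U=1, V=0, Z=0, W=2) weight 5/972
  (X=0, Y=0, U=1, V=0, Z=0, W=3) weight 5/972
  (X=0, Y=0, U=1, V=0, Z=0, W=4) weight 5/972
  (X=0, Y=0, U=1, V=1, Z=0, W=1) weight 5/486
  (X=0, Y=0, U=1, V=1, Z=0, W=2) weight 5/486
  (X=0, Y=0, U=1, V=1, Z=0, W=3) weight 5/486
  (X=0, Y=0, U=1, V=1, Z=0, W=4) weight 5/486
  (X=1, Y=0, U=1, V=0, Z=1, W=1) weight 1/1620
  … 111 more
Group by Z:
  weight(Z=0) = 14/27
  weight(Z=1) = 2/45
Total weight = 14/27 + 2/45 = 76/135
P(Z=0 | obs) = 14/27 / 76/135 = 35/38
P(Z=1 | obs) = 2/45 / 76/135 = 3/38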